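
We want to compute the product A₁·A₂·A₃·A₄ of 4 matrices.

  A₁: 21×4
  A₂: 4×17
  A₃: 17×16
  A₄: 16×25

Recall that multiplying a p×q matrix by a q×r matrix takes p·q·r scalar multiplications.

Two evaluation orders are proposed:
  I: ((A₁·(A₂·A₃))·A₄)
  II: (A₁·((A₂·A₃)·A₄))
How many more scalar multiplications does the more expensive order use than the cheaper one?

Order I = ((A₁·(A₂·A₃))·A₄): (A₂·A₃): 4×17 by 17×16 → 4×16, cost 4·17·16 = 1088; (A₁·(A₂·A₃)): 21×4 by 4×16 → 21×16, cost 21·4·16 = 1344; cumulative 2432; ((A₁·(A₂·A₃))·A₄): 21×16 by 16×25 → 21×25, cost 21·16·25 = 8400; cumulative 10832. Total 10832.
Order II = (A₁·((A₂·A₃)·A₄)): (A₂·A₃): 4×17 by 17×16 → 4×16, cost 4·17·16 = 1088; ((A₂·A₃)·A₄): 4×16 by 16×25 → 4×25, cost 4·16·25 = 1600; cumulative 2688; (A₁·((A₂·A₃)·A₄)): 21×4 by 4×25 → 21×25, cost 21·4·25 = 2100; cumulative 4788. Total 4788.
Difference: |10832 − 4788| = 6044.

6044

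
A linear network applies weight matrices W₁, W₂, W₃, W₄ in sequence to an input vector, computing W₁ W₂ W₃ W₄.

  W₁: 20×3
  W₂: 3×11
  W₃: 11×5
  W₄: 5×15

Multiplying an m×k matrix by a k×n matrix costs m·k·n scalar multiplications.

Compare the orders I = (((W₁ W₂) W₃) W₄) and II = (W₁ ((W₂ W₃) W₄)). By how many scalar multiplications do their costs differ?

Order I = (((W₁ W₂) W₃) W₄): (W₁ W₂): 20×3 by 3×11 → 20×11, cost 20·3·11 = 660; ((W₁ W₂) W₃): 20×11 by 11×5 → 20×5, cost 20·11·5 = 1100; cumulative 1760; (((W₁ W₂) W₃) W₄): 20×5 by 5×15 → 20×15, cost 20·5·15 = 1500; cumulative 3260. Total 3260.
Order II = (W₁ ((W₂ W₃) W₄)): (W₂ W₃): 3×11 by 11×5 → 3×5, cost 3·11·5 = 165; ((W₂ W₃) W₄): 3×5 by 5×15 → 3×15, cost 3·5·15 = 225; cumulative 390; (W₁ ((W₂ W₃) W₄)): 20×3 by 3×15 → 20×15, cost 20·3·15 = 900; cumulative 1290. Total 1290.
Difference: |3260 − 1290| = 1970.

1970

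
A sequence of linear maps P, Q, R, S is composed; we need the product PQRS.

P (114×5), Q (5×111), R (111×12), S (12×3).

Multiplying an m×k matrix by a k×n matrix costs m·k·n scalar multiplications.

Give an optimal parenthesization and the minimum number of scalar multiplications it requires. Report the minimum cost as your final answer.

Adjacent pairs: PQ = 114·5·111 = 63270; QR = 5·111·12 = 6660; RS = 111·12·3 = 3996.
Length 3: P..R: k=1: 0+6660+114·5·12=13500; k=2: 63270+0+114·111·12=215118 → min 13500 | Q..S: k=2: 0+3996+5·111·3=5661; k=3: 6660+0+5·12·3=6840 → min 5661.
Length 4: P..S: k=1: 0+5661+114·5·3=7371; k=2: 63270+3996+114·111·3=105228; k=3: 13500+0+114·12·3=17604 → min 7371.
Optimal parenthesization: (P(Q(RS))) with cost 7371.

7371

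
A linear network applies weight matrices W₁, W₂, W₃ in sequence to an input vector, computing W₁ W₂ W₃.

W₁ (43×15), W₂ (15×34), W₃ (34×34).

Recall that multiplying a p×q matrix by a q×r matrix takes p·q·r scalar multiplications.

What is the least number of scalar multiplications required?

Order (W₁ (W₂ W₃)): (W₂ W₃): 15×34 by 34×34 → 15×34, cost 15·34·34 = 17340; (W₁ (W₂ W₃)): 43×15 by 15×34 → 43×34, cost 43·15·34 = 21930; cumulative 39270. Total 39270.
Order ((W₁ W₂) W₃): (W₁ W₂): 43×15 by 15×34 → 43×34, cost 43·15·34 = 21930; ((W₁ W₂) W₃): 43×34 by 34×34 → 43×34, cost 43·34·34 = 49708; cumulative 71638. Total 71638.
Minimum: 39270.

39270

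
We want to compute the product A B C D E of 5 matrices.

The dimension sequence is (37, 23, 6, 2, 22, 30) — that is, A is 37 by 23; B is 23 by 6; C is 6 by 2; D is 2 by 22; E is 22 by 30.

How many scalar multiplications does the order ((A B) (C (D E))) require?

(A B): 37×23 by 23×6 → 37×6, cost 37·23·6 = 5106
(D E): 2×22 by 22×30 → 2×30, cost 2·22·30 = 1320
(C (D E)): 6×2 by 2×30 → 6×30, cost 6·2·30 = 360; cumulative 1680
((A B) (C (D E))): 37×6 by 6×30 → 37×30, cost 37·6·30 = 6660; cumulative 13446
Total: 13446 scalar multiplications.

13446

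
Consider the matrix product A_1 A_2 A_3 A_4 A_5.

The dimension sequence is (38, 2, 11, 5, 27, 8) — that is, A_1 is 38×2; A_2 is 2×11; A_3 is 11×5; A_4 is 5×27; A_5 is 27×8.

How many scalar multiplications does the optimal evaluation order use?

Adjacent pairs: A_1A_2 = 38·2·11 = 836; A_2A_3 = 2·11·5 = 110; A_3A_4 = 11·5·27 = 1485; A_4A_5 = 5·27·8 = 1080.
Length 3: A_1..A_3: k=1: 0+110+38·2·5=490; k=2: 836+0+38·11·5=2926 → min 490 | A_2..A_4: k=2: 0+1485+2·11·27=2079; k=3: 110+0+2·5·27=380 → min 380 | A_3..A_5: k=3: 0+1080+11·5·8=1520; k=4: 1485+0+11·27·8=3861 → min 1520.
Length 4: A_1..A_4: k=1: 0+380+38·2·27=2432; k=2: 836+1485+38·11·27=13607; k=3: 490+0+38·5·27=5620 → min 2432 | A_2..A_5: k=2: 0+1520+2·11·8=1696; k=3: 110+1080+2·5·8=1270; k=4: 380+0+2·27·8=812 → min 812.
Length 5: A_1..A_5: k=1: 0+812+38·2·8=1420; k=2: 836+1520+38·11·8=5700; k=3: 490+1080+38·5·8=3090; k=4: 2432+0+38·27·8=10640 → min 1420.
Optimal order: (A_1 (((A_2 A_3) A_4) A_5)) with cost 1420.

1420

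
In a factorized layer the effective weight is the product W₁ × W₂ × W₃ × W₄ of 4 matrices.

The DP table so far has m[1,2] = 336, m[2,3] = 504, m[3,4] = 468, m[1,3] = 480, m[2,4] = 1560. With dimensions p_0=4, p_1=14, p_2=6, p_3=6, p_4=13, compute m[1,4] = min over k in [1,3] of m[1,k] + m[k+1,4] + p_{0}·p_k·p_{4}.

792

m[1,4] = min over k∈[1,3] of m[1,k]+m[k+1,4]+p_{0}·p_k·p_{4}.
k=1: 0 + 1560 + 4·14·13 = 2288; k=2: 336 + 468 + 4·6·13 = 1116; k=3: 480 + 0 + 4·6·13 = 792.
Minimum: 792 at k=3.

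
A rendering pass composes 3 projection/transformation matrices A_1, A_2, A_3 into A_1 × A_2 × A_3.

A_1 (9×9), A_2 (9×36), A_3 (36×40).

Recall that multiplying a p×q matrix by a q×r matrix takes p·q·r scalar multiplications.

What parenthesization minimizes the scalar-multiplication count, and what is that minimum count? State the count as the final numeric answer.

(A_1 × (A_2 × A_3)): cost 16200.
((A_1 × A_2) × A_3): cost 15876.
Optimal: ((A_1 × A_2) × A_3) with cost 15876.

15876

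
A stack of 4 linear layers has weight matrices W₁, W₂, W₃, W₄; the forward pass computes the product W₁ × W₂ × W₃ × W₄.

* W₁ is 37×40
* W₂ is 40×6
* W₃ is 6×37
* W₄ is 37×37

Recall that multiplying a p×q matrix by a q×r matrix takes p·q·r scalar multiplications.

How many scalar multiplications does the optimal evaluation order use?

25308

Adjacent pairs: W₁W₂ = 37·40·6 = 8880; W₂W₃ = 40·6·37 = 8880; W₃W₄ = 6·37·37 = 8214.
Length 3: W₁..W₃: k=1: 0+8880+37·40·37=63640; k=2: 8880+0+37·6·37=17094 → min 17094 | W₂..W₄: k=2: 0+8214+40·6·37=17094; k=3: 8880+0+40·37·37=63640 → min 17094.
Length 4: W₁..W₄: k=1: 0+17094+37·40·37=71854; k=2: 8880+8214+37·6·37=25308; k=3: 17094+0+37·37·37=67747 → min 25308.
Optimal order: ((W₁ × W₂) × (W₃ × W₄)) with cost 25308.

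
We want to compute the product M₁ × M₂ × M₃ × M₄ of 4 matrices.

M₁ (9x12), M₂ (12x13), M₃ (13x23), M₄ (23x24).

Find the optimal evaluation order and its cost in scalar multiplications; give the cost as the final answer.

Adjacent pairs: M₁M₂ = 9·12·13 = 1404; M₂M₃ = 12·13·23 = 3588; M₃M₄ = 13·23·24 = 7176.
Length 3: M₁..M₃: k=1: 0+3588+9·12·23=6072; k=2: 1404+0+9·13·23=4095 → min 4095 | M₂..M₄: k=2: 0+7176+12·13·24=10920; k=3: 3588+0+12·23·24=10212 → min 10212.
Length 4: M₁..M₄: k=1: 0+10212+9·12·24=12804; k=2: 1404+7176+9·13·24=11388; k=3: 4095+0+9·23·24=9063 → min 9063.
Optimal parenthesization: (((M₁ × M₂) × M₃) × M₄) with cost 9063.

9063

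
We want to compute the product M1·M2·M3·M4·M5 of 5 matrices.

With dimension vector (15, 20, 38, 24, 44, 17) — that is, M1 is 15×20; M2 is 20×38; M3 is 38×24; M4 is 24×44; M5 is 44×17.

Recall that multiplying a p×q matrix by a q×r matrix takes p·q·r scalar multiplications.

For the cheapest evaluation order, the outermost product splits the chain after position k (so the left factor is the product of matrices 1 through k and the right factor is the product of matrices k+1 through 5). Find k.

3

Adjacent pairs: M1M2 = 15·20·38 = 11400; M2M3 = 20·38·24 = 18240; M3M4 = 38·24·44 = 40128; M4M5 = 24·44·17 = 17952.
Length 3: M1..M3: k=1: 0+18240+15·20·24=25440; k=2: 11400+0+15·38·24=25080 → min 25080 | M2..M4: k=2: 0+40128+20·38·44=73568; k=3: 18240+0+20·24·44=39360 → min 39360 | M3..M5: k=3: 0+17952+38·24·17=33456; k=4: 40128+0+38·44·17=68552 → min 33456.
Length 4: M1..M4: k=1: 0+39360+15·20·44=52560; k=2: 11400+40128+15·38·44=76608; k=3: 25080+0+15·24·44=40920 → min 40920 | M2..M5: k=2: 0+33456+20·38·17=46376; k=3: 18240+17952+20·24·17=44352; k=4: 39360+0+20·44·17=54320 → min 44352.
Top-level splits: k=1: (M1..M1)·(M2..M5) → 0+44352+15·20·17 = 49452; k=2: (M1..M2)·(M3..M5) → 11400+33456+15·38·17 = 54546; k=3: (M1..M3)·(M4..M5) → 25080+17952+15·24·17 = 49152; k=4: (M1..M4)·(M5..M5) → 40920+0+15·44·17 = 52140.
Best split is after M3, i.e. k = 3.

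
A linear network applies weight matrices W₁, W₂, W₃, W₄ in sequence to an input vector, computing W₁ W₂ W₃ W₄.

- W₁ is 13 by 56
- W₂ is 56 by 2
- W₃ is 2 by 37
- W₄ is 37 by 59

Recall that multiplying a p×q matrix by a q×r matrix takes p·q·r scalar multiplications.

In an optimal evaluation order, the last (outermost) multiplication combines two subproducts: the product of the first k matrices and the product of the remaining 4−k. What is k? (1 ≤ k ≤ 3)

Adjacent pairs: W₁W₂ = 13·56·2 = 1456; W₂W₃ = 56·2·37 = 4144; W₃W₄ = 2·37·59 = 4366.
Length 3: W₁..W₃: k=1: 0+4144+13·56·37=31080; k=2: 1456+0+13·2·37=2418 → min 2418 | W₂..W₄: k=2: 0+4366+56·2·59=10974; k=3: 4144+0+56·37·59=126392 → min 10974.
Top-level splits: k=1: (W₁..W₁)·(W₂..W₄) → 0+10974+13·56·59 = 53926; k=2: (W₁..W₂)·(W₃..W₄) → 1456+4366+13·2·59 = 7356; k=3: (W₁..W₃)·(W₄..W₄) → 2418+0+13·37·59 = 30797.
Best split is after W₂, i.e. k = 2.

2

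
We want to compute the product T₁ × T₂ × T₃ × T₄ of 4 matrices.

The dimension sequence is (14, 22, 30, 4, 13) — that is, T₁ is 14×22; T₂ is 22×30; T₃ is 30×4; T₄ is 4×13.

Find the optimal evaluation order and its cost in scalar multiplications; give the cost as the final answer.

4600

Adjacent pairs: T₁T₂ = 14·22·30 = 9240; T₂T₃ = 22·30·4 = 2640; T₃T₄ = 30·4·13 = 1560.
Length 3: T₁..T₃: k=1: 0+2640+14·22·4=3872; k=2: 9240+0+14·30·4=10920 → min 3872 | T₂..T₄: k=2: 0+1560+22·30·13=10140; k=3: 2640+0+22·4·13=3784 → min 3784.
Length 4: T₁..T₄: k=1: 0+3784+14·22·13=7788; k=2: 9240+1560+14·30·13=16260; k=3: 3872+0+14·4·13=4600 → min 4600.
Optimal parenthesization: ((T₁ × (T₂ × T₃)) × T₄) with cost 4600.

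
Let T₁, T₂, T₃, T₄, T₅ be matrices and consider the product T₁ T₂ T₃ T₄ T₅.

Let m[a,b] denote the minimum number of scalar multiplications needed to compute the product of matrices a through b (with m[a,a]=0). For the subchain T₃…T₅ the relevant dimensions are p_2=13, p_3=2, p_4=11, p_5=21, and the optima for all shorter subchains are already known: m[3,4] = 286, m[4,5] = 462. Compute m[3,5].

1008

m[3,5] = min over k∈[3,4] of m[3,k]+m[k+1,5]+p_{2}·p_k·p_{5}.
k=3: 0 + 462 + 13·2·21 = 1008; k=4: 286 + 0 + 13·11·21 = 3289.
Minimum: 1008 at k=3.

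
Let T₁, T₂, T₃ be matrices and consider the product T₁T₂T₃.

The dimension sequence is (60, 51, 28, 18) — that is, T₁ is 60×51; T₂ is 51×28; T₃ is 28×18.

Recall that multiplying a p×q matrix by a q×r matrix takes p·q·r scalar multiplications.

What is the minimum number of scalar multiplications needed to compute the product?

Order (T₁(T₂T₃)): (T₂T₃): 51×28 by 28×18 → 51×18, cost 51·28·18 = 25704; (T₁(T₂T₃)): 60×51 by 51×18 → 60×18, cost 60·51·18 = 55080; cumulative 80784. Total 80784.
Order ((T₁T₂)T₃): (T₁T₂): 60×51 by 51×28 → 60×28, cost 60·51·28 = 85680; ((T₁T₂)T₃): 60×28 by 28×18 → 60×18, cost 60·28·18 = 30240; cumulative 115920. Total 115920.
Minimum: 80784.

80784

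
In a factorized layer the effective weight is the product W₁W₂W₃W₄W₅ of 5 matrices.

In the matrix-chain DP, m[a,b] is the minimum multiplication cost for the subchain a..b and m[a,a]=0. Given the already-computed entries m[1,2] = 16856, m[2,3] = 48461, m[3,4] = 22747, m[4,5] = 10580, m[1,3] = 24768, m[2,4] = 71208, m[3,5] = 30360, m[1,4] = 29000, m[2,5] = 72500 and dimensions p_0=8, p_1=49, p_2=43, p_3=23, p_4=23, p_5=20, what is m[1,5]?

32680

m[1,5] = min over k∈[1,4] of m[1,k]+m[k+1,5]+p_{0}·p_k·p_{5}.
k=1: 0 + 72500 + 8·49·20 = 80340; k=2: 16856 + 30360 + 8·43·20 = 54096; k=3: 24768 + 10580 + 8·23·20 = 39028; k=4: 29000 + 0 + 8·23·20 = 32680.
Minimum: 32680 at k=4.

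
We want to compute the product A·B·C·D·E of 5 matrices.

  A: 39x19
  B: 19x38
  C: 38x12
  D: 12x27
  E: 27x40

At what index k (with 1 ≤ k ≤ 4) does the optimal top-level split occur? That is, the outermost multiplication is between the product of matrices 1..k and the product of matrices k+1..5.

3

Adjacent pairs: AB = 39·19·38 = 28158; BC = 19·38·12 = 8664; CD = 38·12·27 = 12312; DE = 12·27·40 = 12960.
Length 3: A..C: k=1: 0+8664+39·19·12=17556; k=2: 28158+0+39·38·12=45942 → min 17556 | B..D: k=2: 0+12312+19·38·27=31806; k=3: 8664+0+19·12·27=14820 → min 14820 | C..E: k=3: 0+12960+38·12·40=31200; k=4: 12312+0+38·27·40=53352 → min 31200.
Length 4: A..D: k=1: 0+14820+39·19·27=34827; k=2: 28158+12312+39·38·27=80484; k=3: 17556+0+39·12·27=30192 → min 30192 | B..E: k=2: 0+31200+19·38·40=60080; k=3: 8664+12960+19·12·40=30744; k=4: 14820+0+19·27·40=35340 → min 30744.
Top-level splits: k=1: (A..A)·(B..E) → 0+30744+39·19·40 = 60384; k=2: (A..B)·(C..E) → 28158+31200+39·38·40 = 118638; k=3: (A..C)·(D..E) → 17556+12960+39·12·40 = 49236; k=4: (A..D)·(E..E) → 30192+0+39·27·40 = 72312.
Best split is after C, i.e. k = 3.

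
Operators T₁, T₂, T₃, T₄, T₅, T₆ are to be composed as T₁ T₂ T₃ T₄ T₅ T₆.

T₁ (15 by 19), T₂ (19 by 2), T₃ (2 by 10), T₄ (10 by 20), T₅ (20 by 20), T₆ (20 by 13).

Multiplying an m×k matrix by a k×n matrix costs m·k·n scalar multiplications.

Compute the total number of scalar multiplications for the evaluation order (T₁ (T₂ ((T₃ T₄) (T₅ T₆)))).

10319

(T₃ T₄): 2×10 by 10×20 → 2×20, cost 2·10·20 = 400
(T₅ T₆): 20×20 by 20×13 → 20×13, cost 20·20·13 = 5200
((T₃ T₄) (T₅ T₆)): 2×20 by 20×13 → 2×13, cost 2·20·13 = 520; cumulative 6120
(T₂ ((T₃ T₄) (T₅ T₆))): 19×2 by 2×13 → 19×13, cost 19·2·13 = 494; cumulative 6614
(T₁ (T₂ ((T₃ T₄) (T₅ T₆)))): 15×19 by 19×13 → 15×13, cost 15·19·13 = 3705; cumulative 10319
Total: 10319 scalar multiplications.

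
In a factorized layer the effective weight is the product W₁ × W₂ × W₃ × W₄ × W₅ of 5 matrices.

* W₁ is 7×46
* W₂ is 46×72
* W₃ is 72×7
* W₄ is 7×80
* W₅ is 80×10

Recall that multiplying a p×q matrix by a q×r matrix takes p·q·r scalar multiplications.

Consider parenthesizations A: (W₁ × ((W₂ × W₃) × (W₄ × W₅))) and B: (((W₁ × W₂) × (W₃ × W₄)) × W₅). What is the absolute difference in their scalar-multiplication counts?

74200

Order A = (W₁ × ((W₂ × W₃) × (W₄ × W₅))): (W₂ × W₃): 46×72 by 72×7 → 46×7, cost 46·72·7 = 23184; (W₄ × W₅): 7×80 by 80×10 → 7×10, cost 7·80·10 = 5600; ((W₂ × W₃) × (W₄ × W₅)): 46×7 by 7×10 → 46×10, cost 46·7·10 = 3220; cumulative 32004; (W₁ × ((W₂ × W₃) × (W₄ × W₅))): 7×46 by 46×10 → 7×10, cost 7·46·10 = 3220; cumulative 35224. Total 35224.
Order B = (((W₁ × W₂) × (W₃ × W₄)) × W₅): (W₁ × W₂): 7×46 by 46×72 → 7×72, cost 7·46·72 = 23184; (W₃ × W₄): 72×7 by 7×80 → 72×80, cost 72·7·80 = 40320; ((W₁ × W₂) × (W₃ × W₄)): 7×72 by 72×80 → 7×80, cost 7·72·80 = 40320; cumulative 103824; (((W₁ × W₂) × (W₃ × W₄)) × W₅): 7×80 by 80×10 → 7×10, cost 7·80·10 = 5600; cumulative 109424. Total 109424.
Difference: |35224 − 109424| = 74200.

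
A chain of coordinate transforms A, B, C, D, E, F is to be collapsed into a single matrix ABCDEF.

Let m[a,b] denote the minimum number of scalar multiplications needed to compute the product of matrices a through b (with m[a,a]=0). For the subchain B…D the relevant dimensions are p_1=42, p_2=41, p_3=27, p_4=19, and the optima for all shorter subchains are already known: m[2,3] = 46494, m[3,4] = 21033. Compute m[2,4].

m[2,4] = min over k∈[2,3] of m[2,k]+m[k+1,4]+p_{1}·p_k·p_{4}.
k=2: 0 + 21033 + 42·41·19 = 53751; k=3: 46494 + 0 + 42·27·19 = 68040.
Minimum: 53751 at k=2.

53751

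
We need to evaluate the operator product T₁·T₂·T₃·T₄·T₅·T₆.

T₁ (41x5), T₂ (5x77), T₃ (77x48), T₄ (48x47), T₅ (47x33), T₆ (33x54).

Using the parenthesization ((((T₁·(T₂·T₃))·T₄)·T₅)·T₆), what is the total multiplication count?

(T₂·T₃): 5×77 by 77×48 → 5×48, cost 5·77·48 = 18480
(T₁·(T₂·T₃)): 41×5 by 5×48 → 41×48, cost 41·5·48 = 9840; cumulative 28320
((T₁·(T₂·T₃))·T₄): 41×48 by 48×47 → 41×47, cost 41·48·47 = 92496; cumulative 120816
(((T₁·(T₂·T₃))·T₄)·T₅): 41×47 by 47×33 → 41×33, cost 41·47·33 = 63591; cumulative 184407
((((T₁·(T₂·T₃))·T₄)·T₅)·T₆): 41×33 by 33×54 → 41×54, cost 41·33·54 = 73062; cumulative 257469
Total: 257469 scalar multiplications.

257469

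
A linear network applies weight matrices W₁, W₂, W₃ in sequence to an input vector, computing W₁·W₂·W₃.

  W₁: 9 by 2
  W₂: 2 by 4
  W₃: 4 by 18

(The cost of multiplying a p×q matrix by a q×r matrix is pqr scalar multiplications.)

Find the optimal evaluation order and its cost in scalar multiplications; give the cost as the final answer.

(W₁·(W₂·W₃)): cost 468.
((W₁·W₂)·W₃): cost 720.
Optimal: (W₁·(W₂·W₃)) with cost 468.

468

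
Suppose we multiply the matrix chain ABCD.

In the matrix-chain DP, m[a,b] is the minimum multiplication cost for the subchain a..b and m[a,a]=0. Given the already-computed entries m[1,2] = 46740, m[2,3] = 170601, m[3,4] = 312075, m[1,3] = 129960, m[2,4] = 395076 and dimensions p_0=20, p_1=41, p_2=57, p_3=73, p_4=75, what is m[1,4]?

m[1,4] = min over k∈[1,3] of m[1,k]+m[k+1,4]+p_{0}·p_k·p_{4}.
k=1: 0 + 395076 + 20·41·75 = 456576; k=2: 46740 + 312075 + 20·57·75 = 444315; k=3: 129960 + 0 + 20·73·75 = 239460.
Minimum: 239460 at k=3.

239460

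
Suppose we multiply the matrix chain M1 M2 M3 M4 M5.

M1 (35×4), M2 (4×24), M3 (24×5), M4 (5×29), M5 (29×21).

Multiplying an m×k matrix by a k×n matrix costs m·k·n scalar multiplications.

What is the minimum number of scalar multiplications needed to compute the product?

6436

Adjacent pairs: M1M2 = 35·4·24 = 3360; M2M3 = 4·24·5 = 480; M3M4 = 24·5·29 = 3480; M4M5 = 5·29·21 = 3045.
Length 3: M1..M3: k=1: 0+480+35·4·5=1180; k=2: 3360+0+35·24·5=7560 → min 1180 | M2..M4: k=2: 0+3480+4·24·29=6264; k=3: 480+0+4·5·29=1060 → min 1060 | M3..M5: k=3: 0+3045+24·5·21=5565; k=4: 3480+0+24·29·21=18096 → min 5565.
Length 4: M1..M4: k=1: 0+1060+35·4·29=5120; k=2: 3360+3480+35·24·29=31200; k=3: 1180+0+35·5·29=6255 → min 5120 | M2..M5: k=2: 0+5565+4·24·21=7581; k=3: 480+3045+4·5·21=3945; k=4: 1060+0+4·29·21=3496 → min 3496.
Length 5: M1..M5: k=1: 0+3496+35·4·21=6436; k=2: 3360+5565+35·24·21=26565; k=3: 1180+3045+35·5·21=7900; k=4: 5120+0+35·29·21=26435 → min 6436.
Optimal order: (M1 (((M2 M3) M4) M5)) with cost 6436.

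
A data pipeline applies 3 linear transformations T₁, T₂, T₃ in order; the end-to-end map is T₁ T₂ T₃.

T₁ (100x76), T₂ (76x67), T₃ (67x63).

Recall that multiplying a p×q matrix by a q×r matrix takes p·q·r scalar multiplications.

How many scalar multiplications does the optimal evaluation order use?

Order (T₁ (T₂ T₃)): (T₂ T₃): 76×67 by 67×63 → 76×63, cost 76·67·63 = 320796; (T₁ (T₂ T₃)): 100×76 by 76×63 → 100×63, cost 100·76·63 = 478800; cumulative 799596. Total 799596.
Order ((T₁ T₂) T₃): (T₁ T₂): 100×76 by 76×67 → 100×67, cost 100·76·67 = 509200; ((T₁ T₂) T₃): 100×67 by 67×63 → 100×63, cost 100·67·63 = 422100; cumulative 931300. Total 931300.
Minimum: 799596.

799596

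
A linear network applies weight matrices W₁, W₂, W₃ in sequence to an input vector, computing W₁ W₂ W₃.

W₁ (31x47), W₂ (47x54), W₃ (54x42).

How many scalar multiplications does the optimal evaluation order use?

148986

Order (W₁ (W₂ W₃)): (W₂ W₃): 47×54 by 54×42 → 47×42, cost 47·54·42 = 106596; (W₁ (W₂ W₃)): 31×47 by 47×42 → 31×42, cost 31·47·42 = 61194; cumulative 167790. Total 167790.
Order ((W₁ W₂) W₃): (W₁ W₂): 31×47 by 47×54 → 31×54, cost 31·47·54 = 78678; ((W₁ W₂) W₃): 31×54 by 54×42 → 31×42, cost 31·54·42 = 70308; cumulative 148986. Total 148986.
Minimum: 148986.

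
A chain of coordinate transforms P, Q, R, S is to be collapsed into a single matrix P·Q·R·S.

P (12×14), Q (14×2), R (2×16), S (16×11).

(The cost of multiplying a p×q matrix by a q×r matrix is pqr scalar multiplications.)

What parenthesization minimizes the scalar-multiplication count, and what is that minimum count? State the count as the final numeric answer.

952

Adjacent pairs: PQ = 12·14·2 = 336; QR = 14·2·16 = 448; RS = 2·16·11 = 352.
Length 3: P..R: k=1: 0+448+12·14·16=3136; k=2: 336+0+12·2·16=720 → min 720 | Q..S: k=2: 0+352+14·2·11=660; k=3: 448+0+14·16·11=2912 → min 660.
Length 4: P..S: k=1: 0+660+12·14·11=2508; k=2: 336+352+12·2·11=952; k=3: 720+0+12·16·11=2832 → min 952.
Optimal parenthesization: ((P·Q)·(R·S)) with cost 952.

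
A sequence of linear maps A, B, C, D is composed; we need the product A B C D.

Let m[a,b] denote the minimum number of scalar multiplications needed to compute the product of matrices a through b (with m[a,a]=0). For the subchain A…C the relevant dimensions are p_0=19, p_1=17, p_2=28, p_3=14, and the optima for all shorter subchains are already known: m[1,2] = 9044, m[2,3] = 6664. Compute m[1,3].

m[1,3] = min over k∈[1,2] of m[1,k]+m[k+1,3]+p_{0}·p_k·p_{3}.
k=1: 0 + 6664 + 19·17·14 = 11186; k=2: 9044 + 0 + 19·28·14 = 16492.
Minimum: 11186 at k=1.

11186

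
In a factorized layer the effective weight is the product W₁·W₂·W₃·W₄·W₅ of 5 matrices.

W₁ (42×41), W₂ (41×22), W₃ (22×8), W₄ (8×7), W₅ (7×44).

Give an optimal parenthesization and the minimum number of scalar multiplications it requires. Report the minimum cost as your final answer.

32536

Adjacent pairs: W₁W₂ = 42·41·22 = 37884; W₂W₃ = 41·22·8 = 7216; W₃W₄ = 22·8·7 = 1232; W₄W₅ = 8·7·44 = 2464.
Length 3: W₁..W₃: k=1: 0+7216+42·41·8=20992; k=2: 37884+0+42·22·8=45276 → min 20992 | W₂..W₄: k=2: 0+1232+41·22·7=7546; k=3: 7216+0+41·8·7=9512 → min 7546 | W₃..W₅: k=3: 0+2464+22·8·44=10208; k=4: 1232+0+22·7·44=8008 → min 8008.
Length 4: W₁..W₄: k=1: 0+7546+42·41·7=19600; k=2: 37884+1232+42·22·7=45584; k=3: 20992+0+42·8·7=23344 → min 19600 | W₂..W₅: k=2: 0+8008+41·22·44=47696; k=3: 7216+2464+41·8·44=24112; k=4: 7546+0+41·7·44=20174 → min 20174.
Length 5: W₁..W₅: k=1: 0+20174+42·41·44=95942; k=2: 37884+8008+42·22·44=86548; k=3: 20992+2464+42·8·44=38240; k=4: 19600+0+42·7·44=32536 → min 32536.
Optimal parenthesization: ((W₁·(W₂·(W₃·W₄)))·W₅) with cost 32536.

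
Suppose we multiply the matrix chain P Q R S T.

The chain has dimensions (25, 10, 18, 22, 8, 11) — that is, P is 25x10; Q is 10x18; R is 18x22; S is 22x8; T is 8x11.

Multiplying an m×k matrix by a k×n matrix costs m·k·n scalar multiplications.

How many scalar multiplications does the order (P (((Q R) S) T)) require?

(Q R): 10×18 by 18×22 → 10×22, cost 10·18·22 = 3960
((Q R) S): 10×22 by 22×8 → 10×8, cost 10·22·8 = 1760; cumulative 5720
(((Q R) S) T): 10×8 by 8×11 → 10×11, cost 10·8·11 = 880; cumulative 6600
(P (((Q R) S) T)): 25×10 by 10×11 → 25×11, cost 25·10·11 = 2750; cumulative 9350
Total: 9350 scalar multiplications.

9350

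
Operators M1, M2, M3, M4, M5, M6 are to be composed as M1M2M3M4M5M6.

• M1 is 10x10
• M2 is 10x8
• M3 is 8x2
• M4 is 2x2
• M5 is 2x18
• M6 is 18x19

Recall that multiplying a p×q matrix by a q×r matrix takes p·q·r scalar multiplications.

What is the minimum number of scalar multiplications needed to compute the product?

Adjacent pairs: M1M2 = 10·10·8 = 800; M2M3 = 10·8·2 = 160; M3M4 = 8·2·2 = 32; M4M5 = 2·2·18 = 72; M5M6 = 2·18·19 = 684.
Length 3: M1..M3: k=1: 0+160+10·10·2=360; k=2: 800+0+10·8·2=960 → min 360 | M2..M4: k=2: 0+32+10·8·2=192; k=3: 160+0+10·2·2=200 → min 192 | M3..M5: k=3: 0+72+8·2·18=360; k=4: 32+0+8·2·18=320 → min 320 | M4..M6: k=4: 0+684+2·2·19=760; k=5: 72+0+2·18·19=756 → min 756.
Length 4: M1..M4: k=1: 0+192+10·10·2=392; k=2: 800+32+10·8·2=992; k=3: 360+0+10·2·2=400 → min 392 | M2..M5: k=2: 0+320+10·8·18=1760; k=3: 160+72+10·2·18=592; k=4: 192+0+10·2·18=552 → min 552 | M3..M6: k=3: 0+756+8·2·19=1060; k=4: 32+684+8·2·19=1020; k=5: 320+0+8·18·19=3056 → min 1020.
Length 5: M1..M5: k=1: 0+552+10·10·18=2352; k=2: 800+320+10·8·18=2560; k=3: 360+72+10·2·18=792; k=4: 392+0+10·2·18=752 → min 752 | M2..M6: k=2: 0+1020+10·8·19=2540; k=3: 160+756+10·2·19=1296; k=4: 192+684+10·2·19=1256; k=5: 552+0+10·18·19=3972 → min 1256.
Length 6: M1..M6: k=1: 0+1256+10·10·19=3156; k=2: 800+1020+10·8·19=3340; k=3: 360+756+10·2·19=1496; k=4: 392+684+10·2·19=1456; k=5: 752+0+10·18·19=4172 → min 1456.
Optimal order: ((M1(M2(M3M4)))(M5M6)) with cost 1456.

1456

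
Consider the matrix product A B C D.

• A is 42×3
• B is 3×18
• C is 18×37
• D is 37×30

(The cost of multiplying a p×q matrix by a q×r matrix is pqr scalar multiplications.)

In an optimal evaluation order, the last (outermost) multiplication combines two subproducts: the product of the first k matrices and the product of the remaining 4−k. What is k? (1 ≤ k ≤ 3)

1

Adjacent pairs: AB = 42·3·18 = 2268; BC = 3·18·37 = 1998; CD = 18·37·30 = 19980.
Length 3: A..C: k=1: 0+1998+42·3·37=6660; k=2: 2268+0+42·18·37=30240 → min 6660 | B..D: k=2: 0+19980+3·18·30=21600; k=3: 1998+0+3·37·30=5328 → min 5328.
Top-level splits: k=1: (A..A)·(B..D) → 0+5328+42·3·30 = 9108; k=2: (A..B)·(C..D) → 2268+19980+42·18·30 = 44928; k=3: (A..C)·(D..D) → 6660+0+42·37·30 = 53280.
Best split is after A, i.e. k = 1.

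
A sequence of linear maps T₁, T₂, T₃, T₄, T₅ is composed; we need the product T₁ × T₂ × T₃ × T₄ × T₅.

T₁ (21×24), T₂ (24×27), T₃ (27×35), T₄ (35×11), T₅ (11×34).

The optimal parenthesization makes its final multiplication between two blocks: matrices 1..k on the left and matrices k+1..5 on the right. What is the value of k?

Adjacent pairs: T₁T₂ = 21·24·27 = 13608; T₂T₃ = 24·27·35 = 22680; T₃T₄ = 27·35·11 = 10395; T₄T₅ = 35·11·34 = 13090.
Length 3: T₁..T₃: k=1: 0+22680+21·24·35=40320; k=2: 13608+0+21·27·35=33453 → min 33453 | T₂..T₄: k=2: 0+10395+24·27·11=17523; k=3: 22680+0+24·35·11=31920 → min 17523 | T₃..T₅: k=3: 0+13090+27·35·34=45220; k=4: 10395+0+27·11·34=20493 → min 20493.
Length 4: T₁..T₄: k=1: 0+17523+21·24·11=23067; k=2: 13608+10395+21·27·11=30240; k=3: 33453+0+21·35·11=41538 → min 23067 | T₂..T₅: k=2: 0+20493+24·27·34=42525; k=3: 22680+13090+24·35·34=64330; k=4: 17523+0+24·11·34=26499 → min 26499.
Top-level splits: k=1: (T₁..T₁)·(T₂..T₅) → 0+26499+21·24·34 = 43635; k=2: (T₁..T₂)·(T₃..T₅) → 13608+20493+21·27·34 = 53379; k=3: (T₁..T₃)·(T₄..T₅) → 33453+13090+21·35·34 = 71533; k=4: (T₁..T₄)·(T₅..T₅) → 23067+0+21·11·34 = 30921.
Best split is after T₄, i.e. k = 4.

4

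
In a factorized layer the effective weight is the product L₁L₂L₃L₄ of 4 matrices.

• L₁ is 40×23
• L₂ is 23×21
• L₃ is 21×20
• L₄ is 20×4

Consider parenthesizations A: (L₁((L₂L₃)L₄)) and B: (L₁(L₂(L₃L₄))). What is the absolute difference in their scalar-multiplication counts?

7888

Order A = (L₁((L₂L₃)L₄)): (L₂L₃): 23×21 by 21×20 → 23×20, cost 23·21·20 = 9660; ((L₂L₃)L₄): 23×20 by 20×4 → 23×4, cost 23·20·4 = 1840; cumulative 11500; (L₁((L₂L₃)L₄)): 40×23 by 23×4 → 40×4, cost 40·23·4 = 3680; cumulative 15180. Total 15180.
Order B = (L₁(L₂(L₃L₄))): (L₃L₄): 21×20 by 20×4 → 21×4, cost 21·20·4 = 1680; (L₂(L₃L₄)): 23×21 by 21×4 → 23×4, cost 23·21·4 = 1932; cumulative 3612; (L₁(L₂(L₃L₄))): 40×23 by 23×4 → 40×4, cost 40·23·4 = 3680; cumulative 7292. Total 7292.
Difference: |15180 − 7292| = 7888.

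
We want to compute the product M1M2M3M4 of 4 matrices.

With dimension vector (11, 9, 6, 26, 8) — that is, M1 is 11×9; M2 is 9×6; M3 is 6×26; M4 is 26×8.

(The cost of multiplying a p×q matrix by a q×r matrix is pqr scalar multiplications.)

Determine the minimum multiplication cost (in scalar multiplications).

Adjacent pairs: M1M2 = 11·9·6 = 594; M2M3 = 9·6·26 = 1404; M3M4 = 6·26·8 = 1248.
Length 3: M1..M3: k=1: 0+1404+11·9·26=3978; k=2: 594+0+11·6·26=2310 → min 2310 | M2..M4: k=2: 0+1248+9·6·8=1680; k=3: 1404+0+9·26·8=3276 → min 1680.
Length 4: M1..M4: k=1: 0+1680+11·9·8=2472; k=2: 594+1248+11·6·8=2370; k=3: 2310+0+11·26·8=4598 → min 2370.
Optimal order: ((M1M2)(M3M4)) with cost 2370.

2370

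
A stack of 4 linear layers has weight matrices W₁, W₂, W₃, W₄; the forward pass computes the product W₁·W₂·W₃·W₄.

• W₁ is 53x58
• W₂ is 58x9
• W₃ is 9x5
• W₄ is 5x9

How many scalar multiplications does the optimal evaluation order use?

20365

Adjacent pairs: W₁W₂ = 53·58·9 = 27666; W₂W₃ = 58·9·5 = 2610; W₃W₄ = 9·5·9 = 405.
Length 3: W₁..W₃: k=1: 0+2610+53·58·5=17980; k=2: 27666+0+53·9·5=30051 → min 17980 | W₂..W₄: k=2: 0+405+58·9·9=5103; k=3: 2610+0+58·5·9=5220 → min 5103.
Length 4: W₁..W₄: k=1: 0+5103+53·58·9=32769; k=2: 27666+405+53·9·9=32364; k=3: 17980+0+53·5·9=20365 → min 20365.
Optimal order: ((W₁·(W₂·W₃))·W₄) with cost 20365.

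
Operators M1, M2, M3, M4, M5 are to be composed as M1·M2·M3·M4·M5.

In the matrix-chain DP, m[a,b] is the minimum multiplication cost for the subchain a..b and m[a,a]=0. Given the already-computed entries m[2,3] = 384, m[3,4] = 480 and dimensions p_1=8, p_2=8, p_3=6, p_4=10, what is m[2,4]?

864

m[2,4] = min over k∈[2,3] of m[2,k]+m[k+1,4]+p_{1}·p_k·p_{4}.
k=2: 0 + 480 + 8·8·10 = 1120; k=3: 384 + 0 + 8·6·10 = 864.
Minimum: 864 at k=3.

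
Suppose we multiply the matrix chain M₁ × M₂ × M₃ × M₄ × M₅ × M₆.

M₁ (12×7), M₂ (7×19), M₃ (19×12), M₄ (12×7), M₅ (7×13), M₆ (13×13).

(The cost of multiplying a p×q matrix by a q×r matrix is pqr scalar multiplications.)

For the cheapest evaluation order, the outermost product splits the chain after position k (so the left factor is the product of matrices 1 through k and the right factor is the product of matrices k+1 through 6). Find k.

4

Adjacent pairs: M₁M₂ = 12·7·19 = 1596; M₂M₃ = 7·19·12 = 1596; M₃M₄ = 19·12·7 = 1596; M₄M₅ = 12·7·13 = 1092; M₅M₆ = 7·13·13 = 1183.
Length 3: M₁..M₃: k=1: 0+1596+12·7·12=2604; k=2: 1596+0+12·19·12=4332 → min 2604 | M₂..M₄: k=2: 0+1596+7·19·7=2527; k=3: 1596+0+7·12·7=2184 → min 2184 | M₃..M₅: k=3: 0+1092+19·12·13=4056; k=4: 1596+0+19·7·13=3325 → min 3325 | M₄..M₆: k=4: 0+1183+12·7·13=2275; k=5: 1092+0+12·13·13=3120 → min 2275.
Length 4: M₁..M₄: k=1: 0+2184+12·7·7=2772; k=2: 1596+1596+12·19·7=4788; k=3: 2604+0+12·12·7=3612 → min 2772 | M₂..M₅: k=2: 0+3325+7·19·13=5054; k=3: 1596+1092+7·12·13=3780; k=4: 2184+0+7·7·13=2821 → min 2821 | M₃..M₆: k=3: 0+2275+19·12·13=5239; k=4: 1596+1183+19·7·13=4508; k=5: 3325+0+19·13·13=6536 → min 4508.
Length 5: M₁..M₅: k=1: 0+2821+12·7·13=3913; k=2: 1596+3325+12·19·13=7885; k=3: 2604+1092+12·12·13=5568; k=4: 2772+0+12·7·13=3864 → min 3864 | M₂..M₆: k=2: 0+4508+7·19·13=6237; k=3: 1596+2275+7·12·13=4963; k=4: 2184+1183+7·7·13=4004; k=5: 2821+0+7·13·13=4004 → min 4004.
Top-level splits: k=1: (M₁..M₁)·(M₂..M₆) → 0+4004+12·7·13 = 5096; k=2: (M₁..M₂)·(M₃..M₆) → 1596+4508+12·19·13 = 9068; k=3: (M₁..M₃)·(M₄..M₆) → 2604+2275+12·12·13 = 6751; k=4: (M₁..M₄)·(M₅..M₆) → 2772+1183+12·7·13 = 5047; k=5: (M₁..M₅)·(M₆..M₆) → 3864+0+12·13·13 = 5892.
Best split is after M₄, i.e. k = 4.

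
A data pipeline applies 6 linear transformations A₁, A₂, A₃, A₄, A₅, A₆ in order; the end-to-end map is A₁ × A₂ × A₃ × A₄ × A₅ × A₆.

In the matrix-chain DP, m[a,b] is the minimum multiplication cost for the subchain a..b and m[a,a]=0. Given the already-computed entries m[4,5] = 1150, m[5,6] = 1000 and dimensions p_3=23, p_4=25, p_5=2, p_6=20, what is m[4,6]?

m[4,6] = min over k∈[4,5] of m[4,k]+m[k+1,6]+p_{3}·p_k·p_{6}.
k=4: 0 + 1000 + 23·25·20 = 12500; k=5: 1150 + 0 + 23·2·20 = 2070.
Minimum: 2070 at k=5.

2070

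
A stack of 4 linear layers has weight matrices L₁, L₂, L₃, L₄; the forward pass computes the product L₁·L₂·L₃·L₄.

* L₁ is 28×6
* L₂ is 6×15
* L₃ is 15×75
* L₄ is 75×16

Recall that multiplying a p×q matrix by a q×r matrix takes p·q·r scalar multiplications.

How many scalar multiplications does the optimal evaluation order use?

Adjacent pairs: L₁L₂ = 28·6·15 = 2520; L₂L₃ = 6·15·75 = 6750; L₃L₄ = 15·75·16 = 18000.
Length 3: L₁..L₃: k=1: 0+6750+28·6·75=19350; k=2: 2520+0+28·15·75=34020 → min 19350 | L₂..L₄: k=2: 0+18000+6·15·16=19440; k=3: 6750+0+6·75·16=13950 → min 13950.
Length 4: L₁..L₄: k=1: 0+13950+28·6·16=16638; k=2: 2520+18000+28·15·16=27240; k=3: 19350+0+28·75·16=52950 → min 16638.
Optimal order: (L₁·((L₂·L₃)·L₄)) with cost 16638.

16638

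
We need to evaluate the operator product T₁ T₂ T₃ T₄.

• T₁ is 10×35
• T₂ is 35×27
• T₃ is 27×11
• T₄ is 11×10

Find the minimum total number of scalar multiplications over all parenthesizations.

Adjacent pairs: T₁T₂ = 10·35·27 = 9450; T₂T₃ = 35·27·11 = 10395; T₃T₄ = 27·11·10 = 2970.
Length 3: T₁..T₃: k=1: 0+10395+10·35·11=14245; k=2: 9450+0+10·27·11=12420 → min 12420 | T₂..T₄: k=2: 0+2970+35·27·10=12420; k=3: 10395+0+35·11·10=14245 → min 12420.
Length 4: T₁..T₄: k=1: 0+12420+10·35·10=15920; k=2: 9450+2970+10·27·10=15120; k=3: 12420+0+10·11·10=13520 → min 13520.
Optimal order: (((T₁ T₂) T₃) T₄) with cost 13520.

13520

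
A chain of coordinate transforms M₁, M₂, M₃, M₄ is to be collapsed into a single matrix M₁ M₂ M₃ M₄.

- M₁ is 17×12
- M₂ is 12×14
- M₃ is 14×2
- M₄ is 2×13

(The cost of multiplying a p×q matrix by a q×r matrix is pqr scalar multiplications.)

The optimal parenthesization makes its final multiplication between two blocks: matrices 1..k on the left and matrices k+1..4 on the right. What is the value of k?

3

Adjacent pairs: M₁M₂ = 17·12·14 = 2856; M₂M₃ = 12·14·2 = 336; M₃M₄ = 14·2·13 = 364.
Length 3: M₁..M₃: k=1: 0+336+17·12·2=744; k=2: 2856+0+17·14·2=3332 → min 744 | M₂..M₄: k=2: 0+364+12·14·13=2548; k=3: 336+0+12·2·13=648 → min 648.
Top-level splits: k=1: (M₁..M₁)·(M₂..M₄) → 0+648+17·12·13 = 3300; k=2: (M₁..M₂)·(M₃..M₄) → 2856+364+17·14·13 = 6314; k=3: (M₁..M₃)·(M₄..M₄) → 744+0+17·2·13 = 1186.
Best split is after M₃, i.e. k = 3.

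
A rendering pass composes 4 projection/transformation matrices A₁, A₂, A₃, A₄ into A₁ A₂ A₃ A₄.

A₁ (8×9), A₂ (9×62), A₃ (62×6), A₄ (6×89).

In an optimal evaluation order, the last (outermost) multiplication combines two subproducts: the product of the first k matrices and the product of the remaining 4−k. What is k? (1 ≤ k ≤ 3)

Adjacent pairs: A₁A₂ = 8·9·62 = 4464; A₂A₃ = 9·62·6 = 3348; A₃A₄ = 62·6·89 = 33108.
Length 3: A₁..A₃: k=1: 0+3348+8·9·6=3780; k=2: 4464+0+8·62·6=7440 → min 3780 | A₂..A₄: k=2: 0+33108+9·62·89=82770; k=3: 3348+0+9·6·89=8154 → min 8154.
Top-level splits: k=1: (A₁..A₁)·(A₂..A₄) → 0+8154+8·9·89 = 14562; k=2: (A₁..A₂)·(A₃..A₄) → 4464+33108+8·62·89 = 81716; k=3: (A₁..A₃)·(A₄..A₄) → 3780+0+8·6·89 = 8052.
Best split is after A₃, i.e. k = 3.

3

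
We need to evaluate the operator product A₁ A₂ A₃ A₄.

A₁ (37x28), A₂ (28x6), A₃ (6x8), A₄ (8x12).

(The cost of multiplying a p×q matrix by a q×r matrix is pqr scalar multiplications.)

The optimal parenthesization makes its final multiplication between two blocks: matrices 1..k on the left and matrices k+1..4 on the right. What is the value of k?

2

Adjacent pairs: A₁A₂ = 37·28·6 = 6216; A₂A₃ = 28·6·8 = 1344; A₃A₄ = 6·8·12 = 576.
Length 3: A₁..A₃: k=1: 0+1344+37·28·8=9632; k=2: 6216+0+37·6·8=7992 → min 7992 | A₂..A₄: k=2: 0+576+28·6·12=2592; k=3: 1344+0+28·8·12=4032 → min 2592.
Top-level splits: k=1: (A₁..A₁)·(A₂..A₄) → 0+2592+37·28·12 = 15024; k=2: (A₁..A₂)·(A₃..A₄) → 6216+576+37·6·12 = 9456; k=3: (A₁..A₃)·(A₄..A₄) → 7992+0+37·8·12 = 11544.
Best split is after A₂, i.e. k = 2.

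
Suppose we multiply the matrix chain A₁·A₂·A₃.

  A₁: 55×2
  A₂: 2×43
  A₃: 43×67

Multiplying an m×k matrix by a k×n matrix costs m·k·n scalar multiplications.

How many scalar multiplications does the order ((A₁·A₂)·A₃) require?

163185

(A₁·A₂): 55×2 by 2×43 → 55×43, cost 55·2·43 = 4730
((A₁·A₂)·A₃): 55×43 by 43×67 → 55×67, cost 55·43·67 = 158455; cumulative 163185
Total: 163185 scalar multiplications.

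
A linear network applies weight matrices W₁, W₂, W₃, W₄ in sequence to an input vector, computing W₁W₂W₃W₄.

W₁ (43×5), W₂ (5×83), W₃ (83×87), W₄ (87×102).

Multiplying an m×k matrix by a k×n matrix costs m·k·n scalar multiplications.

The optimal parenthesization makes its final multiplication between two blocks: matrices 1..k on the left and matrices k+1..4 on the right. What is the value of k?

Adjacent pairs: W₁W₂ = 43·5·83 = 17845; W₂W₃ = 5·83·87 = 36105; W₃W₄ = 83·87·102 = 736542.
Length 3: W₁..W₃: k=1: 0+36105+43·5·87=54810; k=2: 17845+0+43·83·87=328348 → min 54810 | W₂..W₄: k=2: 0+736542+5·83·102=778872; k=3: 36105+0+5·87·102=80475 → min 80475.
Top-level splits: k=1: (W₁..W₁)·(W₂..W₄) → 0+80475+43·5·102 = 102405; k=2: (W₁..W₂)·(W₃..W₄) → 17845+736542+43·83·102 = 1118425; k=3: (W₁..W₃)·(W₄..W₄) → 54810+0+43·87·102 = 436392.
Best split is after W₁, i.e. k = 1.

1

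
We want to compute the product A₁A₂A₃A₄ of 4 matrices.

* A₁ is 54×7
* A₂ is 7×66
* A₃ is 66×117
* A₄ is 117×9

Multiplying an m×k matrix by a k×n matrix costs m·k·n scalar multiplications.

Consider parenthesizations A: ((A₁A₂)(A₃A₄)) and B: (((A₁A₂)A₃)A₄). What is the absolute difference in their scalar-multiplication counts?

Order A = ((A₁A₂)(A₃A₄)): (A₁A₂): 54×7 by 7×66 → 54×66, cost 54·7·66 = 24948; (A₃A₄): 66×117 by 117×9 → 66×9, cost 66·117·9 = 69498; ((A₁A₂)(A₃A₄)): 54×66 by 66×9 → 54×9, cost 54·66·9 = 32076; cumulative 126522. Total 126522.
Order B = (((A₁A₂)A₃)A₄): (A₁A₂): 54×7 by 7×66 → 54×66, cost 54·7·66 = 24948; ((A₁A₂)A₃): 54×66 by 66×117 → 54×117, cost 54·66·117 = 416988; cumulative 441936; (((A₁A₂)A₃)A₄): 54×117 by 117×9 → 54×9, cost 54·117·9 = 56862; cumulative 498798. Total 498798.
Difference: |126522 − 498798| = 372276.

372276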